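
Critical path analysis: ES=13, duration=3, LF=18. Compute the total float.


EF = ES + duration = 13 + 3 = 16
LS = LF - duration = 18 - 3 = 15
Total Float = LF - EF = 18 - 16
(or LS - ES = 15 - 13)
= 2


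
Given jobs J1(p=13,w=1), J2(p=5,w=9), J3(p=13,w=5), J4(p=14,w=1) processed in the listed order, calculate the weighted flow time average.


Completion times:
  J1: C=13, w×C=1×13=13
  J2: C=18, w×C=9×18=162
  J3: C=31, w×C=5×31=155
  J4: C=45, w×C=1×45=45
Sum w×C = 375
Sum w = 16
Weighted avg = 375/16
= 23.44


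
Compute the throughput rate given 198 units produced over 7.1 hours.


Throughput = units / time
= 198 / 7.1
= 27.9 units/hour


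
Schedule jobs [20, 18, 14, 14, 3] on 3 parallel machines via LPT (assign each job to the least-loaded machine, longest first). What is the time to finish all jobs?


Jobs (LPT sorted): [20, 18, 14, 14, 3]
Machines: 3
  J=20 → Machine 1 (load: 0+20=20)
  J=18 → Machine 2 (load: 0+18=18)
  J=14 → Machine 3 (load: 0+14=14)
  J=14 → Machine 3 (load: 14+14=28)
  J=3 → Machine 2 (load: 18+3=21)
Machine loads: [20, 21, 28]
Makespan = max = 28 time units


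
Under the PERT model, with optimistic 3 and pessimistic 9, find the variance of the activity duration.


σ² = ((p - o) / 6)² = (p - o)² / 36
= (9 - 3)² / 36
= 6² / 36
= 36 / 36
= 1.0000


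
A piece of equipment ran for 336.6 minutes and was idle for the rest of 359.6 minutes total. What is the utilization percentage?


Utilization = busy / total × 100
= 336.6 / 359.6 × 100
= 93.6%


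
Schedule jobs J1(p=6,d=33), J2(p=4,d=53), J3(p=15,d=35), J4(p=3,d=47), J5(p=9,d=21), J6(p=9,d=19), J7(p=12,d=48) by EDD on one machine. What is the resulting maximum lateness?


EDD order: J6 → J5 → J1 → J3 → J4 → J7 → J2
Completion and lateness:
  J6: C=9, d=19, L=9-19=-10
  J5: C=18, d=21, L=18-21=-3
  J1: C=24, d=33, L=24-33=-9
  J3: C=39, d=35, L=39-35=4
  J4: C=42, d=47, L=42-47=-5
  J7: C=54, d=48, L=54-48=6
  J2: C=58, d=53, L=58-53=5
Lmax = max(-10, -3, -9, 4, -5, 6, 5)
= 6


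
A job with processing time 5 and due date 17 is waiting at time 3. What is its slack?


Slack = due - current_time - processing
= 17 - 3 - 5
= 9


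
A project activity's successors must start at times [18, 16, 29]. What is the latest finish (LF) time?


LF = min of all successor start times
Successors start at: [18, 16, 29]
LF = min(18, 16, 29)
= 16


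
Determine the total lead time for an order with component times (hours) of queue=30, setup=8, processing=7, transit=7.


Lead time = queue + setup + processing + transit
= 30 + 8 + 7 + 7
= 52 hours


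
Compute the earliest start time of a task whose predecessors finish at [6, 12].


ES = max of all predecessor completion times
Predecessors: [6, 12]
ES = max(6, 12)
= 12


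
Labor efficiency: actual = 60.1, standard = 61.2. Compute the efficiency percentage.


Efficiency = (actual / standard) × 100
= (60.1 / 61.2) × 100
= 98.2%


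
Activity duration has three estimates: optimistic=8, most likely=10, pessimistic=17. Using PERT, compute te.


te = (o + 4m + p) / 6
= (8 + 4×10 + 17) / 6
= (8 + 40 + 17) / 6
= 65 / 6
= 10.83


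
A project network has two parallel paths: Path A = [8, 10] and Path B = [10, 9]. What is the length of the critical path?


Path A: 8 + 10 = 18
Path B: 10 + 9 = 19
Critical path = longest = max(18, 19)
= 19 (Path B)


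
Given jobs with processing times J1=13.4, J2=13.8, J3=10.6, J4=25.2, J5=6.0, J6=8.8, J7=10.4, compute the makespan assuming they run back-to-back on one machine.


Sequential makespan: sum all processing times
= 13.4 + 13.8 + 10.6 + 25.2 + 6.0 + 8.8 + 10.4
= 88.2 time units


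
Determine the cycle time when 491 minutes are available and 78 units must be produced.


Cycle time = available time / demand
= 491 / 78
= 6.29 min/unit


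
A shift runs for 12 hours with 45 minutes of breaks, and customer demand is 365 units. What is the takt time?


Available = 12×60 - 45 = 675 min
Takt time = 675 / 365
= 1.85 min/unit


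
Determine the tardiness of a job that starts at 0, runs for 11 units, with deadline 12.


Completion = start + processing = 0 + 11 = 11
Tardiness = max(0, C - d) = max(0, 11 - 12)
= max(0, -1)
= 0


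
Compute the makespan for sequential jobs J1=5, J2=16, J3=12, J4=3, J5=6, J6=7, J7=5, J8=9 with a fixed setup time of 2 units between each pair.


Makespan = Σ processing + (n-1) × setup
= (5 + 16 + 12 + 3 + 6 + 7 + 5 + 9) + (8-1)×2
= 63 + 14
= 77 time units


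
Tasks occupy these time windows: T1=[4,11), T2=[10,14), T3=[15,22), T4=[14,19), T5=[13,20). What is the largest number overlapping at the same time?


Check each time point for overlaps:
  t=15: 3 tasks active (T3, T4, T5)
Max concurrent = 3


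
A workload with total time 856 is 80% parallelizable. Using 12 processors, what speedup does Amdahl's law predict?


Amdahl's law: T_p = T × ((1-p) + p/N)
= 856 × ((1-0.8) + 0.8/12)
= 856 × (0.20 + 0.0667)
= 856 × 0.2667
= 228.27
Speedup = 856/228.27
= 3.75×


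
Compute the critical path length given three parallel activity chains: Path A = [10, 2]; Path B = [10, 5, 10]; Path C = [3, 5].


Path A: 10 + 2 = 12
Path B: 10 + 5 + 10 = 25
Path C: 3 + 5 = 8
Critical path = longest = max(12, 25, 8)
= 25 (Path B)


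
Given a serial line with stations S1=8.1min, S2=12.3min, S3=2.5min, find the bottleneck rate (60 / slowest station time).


Bottleneck = longest station time
Station times: [8.1, 12.3, 2.5]
Max = 12.3 min
Rate = 60 / 12.3
= 4.88 units/hour (bottleneck: 12.3min)


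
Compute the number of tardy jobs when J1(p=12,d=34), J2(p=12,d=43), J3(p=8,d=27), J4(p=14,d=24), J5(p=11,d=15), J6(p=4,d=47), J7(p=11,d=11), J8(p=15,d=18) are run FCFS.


Completion vs due date:
  J1: C=12, d=34 → on time
  J2: C=24, d=43 → on time
  J3: C=32, d=27 → TARDY
  J4: C=46, d=24 → TARDY
  J5: C=57, d=15 → TARDY
  J6: C=61, d=47 → TARDY
  J7: C=72, d=11 → TARDY
  J8: C=87, d=18 → TARDY
Tardy jobs: J3, J4, J5, J6, J7, J8
Count = 6


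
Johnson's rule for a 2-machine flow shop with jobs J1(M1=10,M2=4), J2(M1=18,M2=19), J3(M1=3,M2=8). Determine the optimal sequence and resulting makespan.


Johnson's rule:
Group 1 (M1≤M2, sort by M1): ['J3', 'J2']
Group 2 (M1>M2, sort desc M2): ['J1']
Sequence: J3 → J2 → J1
Makespan calculation:
  J3: M1 done=3, M2 done=11
  J2: M1 done=21, M2 done=40
  J1: M1 done=31, M2 done=44
= Sequence: J3 → J2 → J1, Makespan: 44


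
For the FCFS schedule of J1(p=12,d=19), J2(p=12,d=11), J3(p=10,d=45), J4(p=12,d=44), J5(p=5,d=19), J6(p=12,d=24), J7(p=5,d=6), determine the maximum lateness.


Lateness per job (L = C - d):
  J1: C=12, d=19, L=-7
  J2: C=24, d=11, L=13
  J3: C=34, d=45, L=-11
  J4: C=46, d=44, L=2
  J5: C=51, d=19, L=32
  J6: C=63, d=24, L=39
  J7: C=68, d=6, L=62
Lmax = max(-7, 13, -11, 2, 32, 39, 62)
= 62


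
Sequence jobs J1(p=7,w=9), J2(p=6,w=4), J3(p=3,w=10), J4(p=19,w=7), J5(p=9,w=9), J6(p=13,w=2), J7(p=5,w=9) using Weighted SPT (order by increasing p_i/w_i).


WSPT (Smith's rule): sort by p/w ascending
  J3: p/w = 3/10 = 0.300
  J7: p/w = 5/9 = 0.556
  J1: p/w = 7/9 = 0.778
  J5: p/w = 9/9 = 1.000
  J2: p/w = 6/4 = 1.500
  J4: p/w = 19/7 = 2.714
  J6: p/w = 13/2 = 6.500
Order: J3 → J7 → J1 → J5 → J2 → J4 → J6


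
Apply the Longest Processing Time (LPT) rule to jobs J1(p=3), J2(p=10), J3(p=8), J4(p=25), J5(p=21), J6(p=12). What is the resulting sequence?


LPT: sort by longest processing time first
  J4: p=25
  J5: p=21
  J6: p=12
  J2: p=10
  J3: p=8
  J1: p=3
Order: J4 → J5 → J6 → J2 → J3 → J1


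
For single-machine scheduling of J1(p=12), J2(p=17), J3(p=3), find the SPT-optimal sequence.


SPT: sort by shortest processing time
  J3: p=3
  J1: p=12
  J2: p=17
Order: J3 → J1 → J2


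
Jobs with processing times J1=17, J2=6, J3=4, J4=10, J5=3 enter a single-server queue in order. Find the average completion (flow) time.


Completion times:
  J1: completes at 17
  J2: completes at 23
  J3: completes at 27
  J4: completes at 37
  J5: completes at 40
Sum = 144
Average = 144/5
= 28.80


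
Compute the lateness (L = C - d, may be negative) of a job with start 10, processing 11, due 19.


Completion = 10 + 11 = 21
Lateness = C - d = 21 - 19
= 2


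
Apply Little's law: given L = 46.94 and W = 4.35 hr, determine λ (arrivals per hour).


Little's law: L = λW → λ = L / W
= 46.94 / 4.35
= 10.79 per hour


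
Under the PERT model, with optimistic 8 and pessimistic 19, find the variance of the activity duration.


σ² = ((p - o) / 6)² = (p - o)² / 36
= (19 - 8)² / 36
= 11² / 36
= 121 / 36
= 3.3611


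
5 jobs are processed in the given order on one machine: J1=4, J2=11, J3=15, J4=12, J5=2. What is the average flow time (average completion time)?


Completion times:
  J1: completes at 4
  J2: completes at 15
  J3: completes at 30
  J4: completes at 42
  J5: completes at 44
Sum = 135
Average = 135/5
= 27.00


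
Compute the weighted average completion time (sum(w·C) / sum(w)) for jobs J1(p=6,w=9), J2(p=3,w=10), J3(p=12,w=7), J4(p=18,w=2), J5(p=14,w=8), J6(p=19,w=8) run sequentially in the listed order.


Completion times:
  J1: C=6, w×C=9×6=54
  J2: C=9, w×C=10×9=90
  J3: C=21, w×C=7×21=147
  J4: C=39, w×C=2×39=78
  J5: C=53, w×C=8×53=424
  J6: C=72, w×C=8×72=576
Sum w×C = 1369
Sum w = 44
Weighted avg = 1369/44
= 31.11


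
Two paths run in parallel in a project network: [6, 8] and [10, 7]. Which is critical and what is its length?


Path A: 6 + 8 = 14
Path B: 10 + 7 = 17
Critical path = longest = max(14, 17)
= 17 (Path B)


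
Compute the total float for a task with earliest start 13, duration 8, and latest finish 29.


EF = ES + duration = 13 + 8 = 21
LS = LF - duration = 29 - 8 = 21
Total Float = LF - EF = 29 - 21
(or LS - ES = 21 - 13)
= 8


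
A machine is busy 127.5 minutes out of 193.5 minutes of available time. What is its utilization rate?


Utilization = busy / total × 100
= 127.5 / 193.5 × 100
= 65.9%


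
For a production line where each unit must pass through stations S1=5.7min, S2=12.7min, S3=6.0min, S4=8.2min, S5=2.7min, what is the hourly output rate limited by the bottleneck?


Bottleneck = longest station time
Station times: [5.7, 12.7, 6.0, 8.2, 2.7]
Max = 12.7 min
Rate = 60 / 12.7
= 4.72 units/hour (bottleneck: 12.7min)


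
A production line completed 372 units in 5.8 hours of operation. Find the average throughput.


Throughput = units / time
= 372 / 5.8
= 64.1 units/hour


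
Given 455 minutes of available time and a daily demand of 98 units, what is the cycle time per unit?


Cycle time = available time / demand
= 455 / 98
= 4.64 min/unit


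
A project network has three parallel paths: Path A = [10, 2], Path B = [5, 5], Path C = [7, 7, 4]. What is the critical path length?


Path A: 10 + 2 = 12
Path B: 5 + 5 = 10
Path C: 7 + 7 + 4 = 18
Critical path = longest = max(12, 10, 18)
= 18 (Path C)


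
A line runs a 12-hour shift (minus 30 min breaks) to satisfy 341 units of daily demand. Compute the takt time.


Available = 12×60 - 30 = 690 min
Takt time = 690 / 341
= 2.02 min/unit


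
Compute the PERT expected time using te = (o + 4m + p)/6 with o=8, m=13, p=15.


te = (o + 4m + p) / 6
= (8 + 4×13 + 15) / 6
= (8 + 52 + 15) / 6
= 75 / 6
= 12.50


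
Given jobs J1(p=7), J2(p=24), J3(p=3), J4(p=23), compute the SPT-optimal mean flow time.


SPT order: J3 → J1 → J4 → J2
Completion times:
  J3: C=3
  J1: C=10
  J4: C=33
  J2: C=57
Sum = 103, n = 4
Mean flow = 103/4
= 25.75


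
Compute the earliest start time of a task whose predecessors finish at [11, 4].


ES = max of all predecessor completion times
Predecessors: [11, 4]
ES = max(11, 4)
= 11


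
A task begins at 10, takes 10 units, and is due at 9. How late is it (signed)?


Completion = 10 + 10 = 20
Lateness = C - d = 20 - 9
= 11


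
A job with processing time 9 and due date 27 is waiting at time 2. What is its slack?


Slack = due - current_time - processing
= 27 - 2 - 9
= 16


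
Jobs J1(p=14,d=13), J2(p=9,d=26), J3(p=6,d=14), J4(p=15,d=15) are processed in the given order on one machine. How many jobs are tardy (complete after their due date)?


Completion vs due date:
  J1: C=14, d=13 → TARDY
  J2: C=23, d=26 → on time
  J3: C=29, d=14 → TARDY
  J4: C=44, d=15 → TARDY
Tardy jobs: J1, J3, J4
Count = 3


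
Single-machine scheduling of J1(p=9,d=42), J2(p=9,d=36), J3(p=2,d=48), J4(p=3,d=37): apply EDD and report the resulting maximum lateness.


EDD order: J2 → J4 → J1 → J3
Completion and lateness:
  J2: C=9, d=36, L=9-36=-27
  J4: C=12, d=37, L=12-37=-25
  J1: C=21, d=42, L=21-42=-21
  J3: C=23, d=48, L=23-48=-25
Lmax = max(-27, -25, -21, -25)
= -21


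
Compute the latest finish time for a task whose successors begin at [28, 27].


LF = min of all successor start times
Successors start at: [28, 27]
LF = min(28, 27)
= 27


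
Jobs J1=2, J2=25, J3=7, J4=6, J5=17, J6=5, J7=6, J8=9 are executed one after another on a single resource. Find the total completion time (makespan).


Sequential makespan: sum all processing times
= 2 + 25 + 7 + 6 + 17 + 5 + 6 + 9
= 77 time units


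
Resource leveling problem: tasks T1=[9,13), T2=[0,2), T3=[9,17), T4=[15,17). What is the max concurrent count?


Check each time point for overlaps:
  t=9: 2 tasks active (T1, T3)
Max concurrent = 2


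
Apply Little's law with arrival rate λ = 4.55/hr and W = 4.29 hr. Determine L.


Little's law: L = λ × W
= 4.55 × 4.29
= 19.52


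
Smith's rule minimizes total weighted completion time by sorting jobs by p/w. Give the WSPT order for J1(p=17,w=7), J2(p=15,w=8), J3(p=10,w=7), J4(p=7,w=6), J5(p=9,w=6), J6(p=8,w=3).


WSPT (Smith's rule): sort by p/w ascending
  J4: p/w = 7/6 = 1.167
  J3: p/w = 10/7 = 1.429
  J5: p/w = 9/6 = 1.500
  J2: p/w = 15/8 = 1.875
  J1: p/w = 17/7 = 2.429
  J6: p/w = 8/3 = 2.667
Order: J4 → J3 → J5 → J2 → J1 → J6


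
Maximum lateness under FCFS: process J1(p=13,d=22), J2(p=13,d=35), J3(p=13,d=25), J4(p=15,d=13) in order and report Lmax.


Lateness per job (L = C - d):
  J1: C=13, d=22, L=-9
  J2: C=26, d=35, L=-9
  J3: C=39, d=25, L=14
  J4: C=54, d=13, L=41
Lmax = max(-9, -9, 14, 41)
= 41


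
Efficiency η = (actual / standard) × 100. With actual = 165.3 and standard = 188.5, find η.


Efficiency = (actual / standard) × 100
= (165.3 / 188.5) × 100
= 87.7%


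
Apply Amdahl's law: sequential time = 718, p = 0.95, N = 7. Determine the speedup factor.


Amdahl's law: T_p = T × ((1-p) + p/N)
= 718 × ((1-0.95) + 0.95/7)
= 718 × (0.05 + 0.1357)
= 718 × 0.1857
= 133.34
Speedup = 718/133.34
= 5.38×


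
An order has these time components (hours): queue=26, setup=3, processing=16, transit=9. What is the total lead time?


Lead time = queue + setup + processing + transit
= 26 + 3 + 16 + 9
= 54 hours


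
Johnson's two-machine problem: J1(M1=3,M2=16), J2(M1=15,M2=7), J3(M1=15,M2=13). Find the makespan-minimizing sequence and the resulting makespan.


Johnson's rule:
Group 1 (M1≤M2, sort by M1): ['J1']
Group 2 (M1>M2, sort desc M2): ['J3', 'J2']
Sequence: J1 → J3 → J2
Makespan calculation:
  J1: M1 done=3, M2 done=19
  J3: M1 done=18, M2 done=32
  J2: M1 done=33, M2 done=40
= Sequence: J1 → J3 → J2, Makespan: 40


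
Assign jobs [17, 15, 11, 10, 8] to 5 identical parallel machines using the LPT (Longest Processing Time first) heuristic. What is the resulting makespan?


Jobs (LPT sorted): [17, 15, 11, 10, 8]
Machines: 5
  J=17 → Machine 1 (load: 0+17=17)
  J=15 → Machine 2 (load: 0+15=15)
  J=11 → Machine 3 (load: 0+11=11)
  J=10 → Machine 4 (load: 0+10=10)
  J=8 → Machine 5 (load: 0+8=8)
Machine loads: [17, 15, 11, 10, 8]
Makespan = max = 17 time units


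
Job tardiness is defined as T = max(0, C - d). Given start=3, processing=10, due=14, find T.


Completion = start + processing = 3 + 10 = 13
Tardiness = max(0, C - d) = max(0, 13 - 14)
= max(0, -1)
= 0


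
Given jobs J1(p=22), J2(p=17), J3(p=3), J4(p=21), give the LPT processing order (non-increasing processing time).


LPT: sort by longest processing time first
  J1: p=22
  J4: p=21
  J2: p=17
  J3: p=3
Order: J1 → J4 → J2 → J3


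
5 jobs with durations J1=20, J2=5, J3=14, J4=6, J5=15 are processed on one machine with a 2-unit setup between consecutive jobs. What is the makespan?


Makespan = Σ processing + (n-1) × setup
= (20 + 5 + 14 + 6 + 15) + (5-1)×2
= 60 + 8
= 68 time units


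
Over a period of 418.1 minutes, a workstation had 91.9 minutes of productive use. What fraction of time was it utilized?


Utilization = busy / total × 100
= 91.9 / 418.1 × 100
= 22.0%


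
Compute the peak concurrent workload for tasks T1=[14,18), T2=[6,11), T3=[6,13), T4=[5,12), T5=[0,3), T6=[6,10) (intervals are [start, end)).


Check each time point for overlaps:
  t=6: 4 tasks active (T2, T3, T4, T6)
Max concurrent = 4


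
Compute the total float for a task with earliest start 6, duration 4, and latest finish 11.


EF = ES + duration = 6 + 4 = 10
LS = LF - duration = 11 - 4 = 7
Total Float = LF - EF = 11 - 10
(or LS - ES = 7 - 6)
= 1


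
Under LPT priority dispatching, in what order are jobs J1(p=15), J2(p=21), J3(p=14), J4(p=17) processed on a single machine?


LPT: sort by longest processing time first
  J2: p=21
  J4: p=17
  J1: p=15
  J3: p=14
Order: J2 → J4 → J1 → J3


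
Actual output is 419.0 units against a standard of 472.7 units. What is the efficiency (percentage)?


Efficiency = (actual / standard) × 100
= (419.0 / 472.7) × 100
= 88.6%


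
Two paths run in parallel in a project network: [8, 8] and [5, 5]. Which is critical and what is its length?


Path A: 8 + 8 = 16
Path B: 5 + 5 = 10
Critical path = longest = max(16, 10)
= 16 (Path A)


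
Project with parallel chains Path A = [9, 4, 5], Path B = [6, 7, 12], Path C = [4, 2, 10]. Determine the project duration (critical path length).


Path A: 9 + 4 + 5 = 18
Path B: 6 + 7 + 12 = 25
Path C: 4 + 2 + 10 = 16
Critical path = longest = max(18, 25, 16)
= 25 (Path B)


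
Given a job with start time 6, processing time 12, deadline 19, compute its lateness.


Completion = 6 + 12 = 18
Lateness = C - d = 18 - 19
= -1


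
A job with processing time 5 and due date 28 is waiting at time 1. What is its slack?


Slack = due - current_time - processing
= 28 - 1 - 5
= 22


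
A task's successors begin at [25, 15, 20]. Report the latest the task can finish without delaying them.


LF = min of all successor start times
Successors start at: [25, 15, 20]
LF = min(25, 15, 20)
= 15


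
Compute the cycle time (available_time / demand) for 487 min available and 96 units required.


Cycle time = available time / demand
= 487 / 96
= 5.07 min/unit


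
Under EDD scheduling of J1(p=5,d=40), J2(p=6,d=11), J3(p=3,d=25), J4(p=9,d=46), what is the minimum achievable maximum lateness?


EDD order: J2 → J3 → J1 → J4
Completion and lateness:
  J2: C=6, d=11, L=6-11=-5
  J3: C=9, d=25, L=9-25=-16
  J1: C=14, d=40, L=14-40=-26
  J4: C=23, d=46, L=23-46=-23
Lmax = max(-5, -16, -26, -23)
= -5


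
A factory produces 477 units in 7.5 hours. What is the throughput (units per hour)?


Throughput = units / time
= 477 / 7.5
= 63.6 units/hour


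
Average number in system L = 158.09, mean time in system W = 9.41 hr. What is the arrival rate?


Little's law: L = λW → λ = L / W
= 158.09 / 9.41
= 16.80 per hour


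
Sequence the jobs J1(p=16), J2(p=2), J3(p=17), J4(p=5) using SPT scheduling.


SPT: sort by shortest processing time
  J2: p=2
  J4: p=5
  J1: p=16
  J3: p=17
Order: J2 → J4 → J1 → J3


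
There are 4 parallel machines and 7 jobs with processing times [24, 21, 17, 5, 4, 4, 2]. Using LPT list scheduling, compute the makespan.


Jobs (LPT sorted): [24, 21, 17, 5, 4, 4, 2]
Machines: 4
  J=24 → Machine 1 (load: 0+24=24)
  J=21 → Machine 2 (load: 0+21=21)
  J=17 → Machine 3 (load: 0+17=17)
  J=5 → Machine 4 (load: 0+5=5)
  J=4 → Machine 4 (load: 5+4=9)
  J=4 → Machine 4 (load: 9+4=13)
  J=2 → Machine 4 (load: 13+2=15)
Machine loads: [24, 21, 17, 15]
Makespan = max = 24 time units


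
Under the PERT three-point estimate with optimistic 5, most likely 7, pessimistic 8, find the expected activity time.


te = (o + 4m + p) / 6
= (5 + 4×7 + 8) / 6
= (5 + 28 + 8) / 6
= 41 / 6
= 6.83


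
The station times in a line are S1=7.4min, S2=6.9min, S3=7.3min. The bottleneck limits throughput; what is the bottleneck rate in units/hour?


Bottleneck = longest station time
Station times: [7.4, 6.9, 7.3]
Max = 7.4 min
Rate = 60 / 7.4
= 8.11 units/hour (bottleneck: 7.4min)


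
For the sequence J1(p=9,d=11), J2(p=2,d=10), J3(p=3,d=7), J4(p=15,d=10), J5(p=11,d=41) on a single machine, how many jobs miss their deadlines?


Completion vs due date:
  J1: C=9, d=11 → on time
  J2: C=11, d=10 → TARDY
  J3: C=14, d=7 → TARDY
  J4: C=29, d=10 → TARDY
  J5: C=40, d=41 → on time
Tardy jobs: J2, J3, J4
Count = 3


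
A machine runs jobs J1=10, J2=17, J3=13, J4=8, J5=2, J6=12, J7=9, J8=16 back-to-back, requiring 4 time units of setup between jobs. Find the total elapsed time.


Makespan = Σ processing + (n-1) × setup
= (10 + 17 + 13 + 8 + 2 + 12 + 9 + 16) + (8-1)×4
= 87 + 28
= 115 time units


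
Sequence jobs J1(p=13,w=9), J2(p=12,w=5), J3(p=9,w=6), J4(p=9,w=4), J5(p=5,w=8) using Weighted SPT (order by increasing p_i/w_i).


WSPT (Smith's rule): sort by p/w ascending
  J5: p/w = 5/8 = 0.625
  J1: p/w = 13/9 = 1.444
  J3: p/w = 9/6 = 1.500
  J4: p/w = 9/4 = 2.250
  J2: p/w = 12/5 = 2.400
Order: J5 → J1 → J3 → J4 → J2


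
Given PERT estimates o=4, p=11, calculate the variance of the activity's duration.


σ² = ((p - o) / 6)² = (p - o)² / 36
= (11 - 4)² / 36
= 7² / 36
= 49 / 36
= 1.3611


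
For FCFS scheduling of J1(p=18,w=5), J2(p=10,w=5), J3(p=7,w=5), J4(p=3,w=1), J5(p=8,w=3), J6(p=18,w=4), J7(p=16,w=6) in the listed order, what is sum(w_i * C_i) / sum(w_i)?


Completion times:
  J1: C=18, w×C=5×18=90
  J2: C=28, w×C=5×28=140
  J3: C=35, w×C=5×35=175
  J4: C=38, w×C=1×38=38
  J5: C=46, w×C=3×46=138
  J6: C=64, w×C=4×64=256
  J7: C=80, w×C=6×80=480
Sum w×C = 1317
Sum w = 29
Weighted avg = 1317/29
= 45.41


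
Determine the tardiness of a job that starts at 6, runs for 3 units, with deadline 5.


Completion = start + processing = 6 + 3 = 9
Tardiness = max(0, C - d) = max(0, 9 - 5)
= max(0, 4)
= 4


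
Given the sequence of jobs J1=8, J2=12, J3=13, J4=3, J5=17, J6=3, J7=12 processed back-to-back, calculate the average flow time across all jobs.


Completion times:
  J1: completes at 8
  J2: completes at 20
  J3: completes at 33
  J4: completes at 36
  J5: completes at 53
  J6: completes at 56
  J7: completes at 68
Sum = 274
Average = 274/7
= 39.14


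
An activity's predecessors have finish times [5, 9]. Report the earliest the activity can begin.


ES = max of all predecessor completion times
Predecessors: [5, 9]
ES = max(5, 9)
= 9


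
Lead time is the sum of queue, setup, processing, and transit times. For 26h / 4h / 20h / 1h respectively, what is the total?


Lead time = queue + setup + processing + transit
= 26 + 4 + 20 + 1
= 51 hours


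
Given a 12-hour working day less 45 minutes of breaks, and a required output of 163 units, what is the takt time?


Available = 12×60 - 45 = 675 min
Takt time = 675 / 163
= 4.14 min/unit


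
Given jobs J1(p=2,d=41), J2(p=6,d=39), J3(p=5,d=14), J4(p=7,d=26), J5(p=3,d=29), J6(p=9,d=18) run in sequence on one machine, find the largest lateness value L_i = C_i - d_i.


Lateness per job (L = C - d):
  J1: C=2, d=41, L=-39
  J2: C=8, d=39, L=-31
  J3: C=13, d=14, L=-1
  J4: C=20, d=26, L=-6
  J5: C=23, d=29, L=-6
  J6: C=32, d=18, L=14
Lmax = max(-39, -31, -1, -6, -6, 14)
= 14


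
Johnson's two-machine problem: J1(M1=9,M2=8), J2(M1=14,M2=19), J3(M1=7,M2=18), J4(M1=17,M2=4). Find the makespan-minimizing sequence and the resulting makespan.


Johnson's rule:
Group 1 (M1≤M2, sort by M1): ['J3', 'J2']
Group 2 (M1>M2, sort desc M2): ['J1', 'J4']
Sequence: J3 → J2 → J1 → J4
Makespan calculation:
  J3: M1 done=7, M2 done=25
  J2: M1 done=21, M2 done=44
  J1: M1 done=30, M2 done=52
  J4: M1 done=47, M2 done=56
= Sequence: J3 → J2 → J1 → J4, Makespan: 56


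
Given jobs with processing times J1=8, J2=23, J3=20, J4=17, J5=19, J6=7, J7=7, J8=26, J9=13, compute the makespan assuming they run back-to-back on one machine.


Sequential makespan: sum all processing times
= 8 + 23 + 20 + 17 + 19 + 7 + 7 + 26 + 13
= 140 time units


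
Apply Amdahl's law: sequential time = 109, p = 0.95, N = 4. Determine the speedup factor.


Amdahl's law: T_p = T × ((1-p) + p/N)
= 109 × ((1-0.95) + 0.95/4)
= 109 × (0.05 + 0.2375)
= 109 × 0.2875
= 31.34
Speedup = 109/31.34
= 3.48×


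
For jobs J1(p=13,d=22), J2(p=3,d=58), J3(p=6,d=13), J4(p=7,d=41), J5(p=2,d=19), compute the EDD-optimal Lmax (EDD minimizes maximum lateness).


EDD order: J3 → J5 → J1 → J4 → J2
Completion and lateness:
  J3: C=6, d=13, L=6-13=-7
  J5: C=8, d=19, L=8-19=-11
  J1: C=21, d=22, L=21-22=-1
  J4: C=28, d=41, L=28-41=-13
  J2: C=31, d=58, L=31-58=-27
Lmax = max(-7, -11, -1, -13, -27)
= -1


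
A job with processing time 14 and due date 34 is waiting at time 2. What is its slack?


Slack = due - current_time - processing
= 34 - 2 - 14
= 18


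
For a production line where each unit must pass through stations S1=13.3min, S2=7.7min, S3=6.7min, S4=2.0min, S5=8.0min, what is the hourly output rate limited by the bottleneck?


Bottleneck = longest station time
Station times: [13.3, 7.7, 6.7, 2.0, 8.0]
Max = 13.3 min
Rate = 60 / 13.3
= 4.51 units/hour (bottleneck: 13.3min)


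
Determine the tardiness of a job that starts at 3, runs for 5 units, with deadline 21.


Completion = start + processing = 3 + 5 = 8
Tardiness = max(0, C - d) = max(0, 8 - 21)
= max(0, -13)
= 0


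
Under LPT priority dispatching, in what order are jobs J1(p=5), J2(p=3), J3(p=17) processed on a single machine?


LPT: sort by longest processing time first
  J3: p=17
  J1: p=5
  J2: p=3
Order: J3 → J1 → J2


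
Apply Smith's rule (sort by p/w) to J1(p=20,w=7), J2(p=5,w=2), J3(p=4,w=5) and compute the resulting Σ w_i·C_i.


WSPT order (by p/w): J3 → J2 → J1
  J3: C=4, w·C=5×4=20
  J2: C=9, w·C=2×9=18
  J1: C=29, w·C=7×29=203
Σ w·C = 241
= 241


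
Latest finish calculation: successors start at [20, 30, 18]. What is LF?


LF = min of all successor start times
Successors start at: [20, 30, 18]
LF = min(20, 30, 18)
= 18


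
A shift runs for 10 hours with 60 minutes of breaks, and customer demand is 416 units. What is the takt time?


Available = 10×60 - 60 = 540 min
Takt time = 540 / 416
= 1.30 min/unit


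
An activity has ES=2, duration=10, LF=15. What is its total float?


EF = ES + duration = 2 + 10 = 12
LS = LF - duration = 15 - 10 = 5
Total Float = LF - EF = 15 - 12
(or LS - ES = 5 - 2)
= 3


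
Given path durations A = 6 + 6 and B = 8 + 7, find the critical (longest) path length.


Path A: 6 + 6 = 12
Path B: 8 + 7 = 15
Critical path = longest = max(12, 15)
= 15 (Path B)


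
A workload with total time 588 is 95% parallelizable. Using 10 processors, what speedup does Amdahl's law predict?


Amdahl's law: T_p = T × ((1-p) + p/N)
= 588 × ((1-0.95) + 0.95/10)
= 588 × (0.05 + 0.0950)
= 588 × 0.1450
= 85.26
Speedup = 588/85.26
= 6.90×


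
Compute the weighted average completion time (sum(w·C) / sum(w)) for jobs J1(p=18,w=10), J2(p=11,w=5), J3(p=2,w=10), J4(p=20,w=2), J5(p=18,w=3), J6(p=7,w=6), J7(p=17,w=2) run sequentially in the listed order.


Completion times:
  J1: C=18, w×C=10×18=180
  J2: C=29, w×C=5×29=145
  J3: C=31, w×C=10×31=310
  J4: C=51, w×C=2×51=102
  J5: C=69, w×C=3×69=207
  J6: C=76, w×C=6×76=456
  J7: C=93, w×C=2×93=186
Sum w×C = 1586
Sum w = 38
Weighted avg = 1586/38
= 41.74


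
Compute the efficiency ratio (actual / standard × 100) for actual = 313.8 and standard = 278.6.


Efficiency = (actual / standard) × 100
= (313.8 / 278.6) × 100
= 112.6%


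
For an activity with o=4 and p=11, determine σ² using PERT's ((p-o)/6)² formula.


σ² = ((p - o) / 6)² = (p - o)² / 36
= (11 - 4)² / 36
= 7² / 36
= 49 / 36
= 1.3611


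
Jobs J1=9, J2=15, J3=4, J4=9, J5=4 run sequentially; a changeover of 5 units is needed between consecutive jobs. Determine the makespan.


Makespan = Σ processing + (n-1) × setup
= (9 + 15 + 4 + 9 + 4) + (5-1)×5
= 41 + 20
= 61 time units


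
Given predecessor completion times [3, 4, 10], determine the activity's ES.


ES = max of all predecessor completion times
Predecessors: [3, 4, 10]
ES = max(3, 4, 10)
= 10


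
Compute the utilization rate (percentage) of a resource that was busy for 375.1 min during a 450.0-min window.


Utilization = busy / total × 100
= 375.1 / 450.0 × 100
= 83.4%


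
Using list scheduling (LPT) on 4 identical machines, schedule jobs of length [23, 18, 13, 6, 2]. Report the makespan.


Jobs (LPT sorted): [23, 18, 13, 6, 2]
Machines: 4
  J=23 → Machine 1 (load: 0+23=23)
  J=18 → Machine 2 (load: 0+18=18)
  J=13 → Machine 3 (load: 0+13=13)
  J=6 → Machine 4 (load: 0+6=6)
  J=2 → Machine 4 (load: 6+2=8)
Machine loads: [23, 18, 13, 8]
Makespan = max = 23 time units


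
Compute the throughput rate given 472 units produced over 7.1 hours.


Throughput = units / time
= 472 / 7.1
= 66.5 units/hour


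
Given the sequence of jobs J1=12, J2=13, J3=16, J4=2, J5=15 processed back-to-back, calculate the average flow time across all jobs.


Completion times:
  J1: completes at 12
  J2: completes at 25
  J3: completes at 41
  J4: completes at 43
  J5: completes at 58
Sum = 179
Average = 179/5
= 35.80


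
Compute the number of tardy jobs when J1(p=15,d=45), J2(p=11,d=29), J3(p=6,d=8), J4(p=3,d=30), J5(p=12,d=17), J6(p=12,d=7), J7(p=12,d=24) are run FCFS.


Completion vs due date:
  J1: C=15, d=45 → on time
  J2: C=26, d=29 → on time
  J3: C=32, d=8 → TARDY
  J4: C=35, d=30 → TARDY
  J5: C=47, d=17 → TARDY
  J6: C=59, d=7 → TARDY
  J7: C=71, d=24 → TARDY
Tardy jobs: J3, J4, J5, J6, J7
Count = 5


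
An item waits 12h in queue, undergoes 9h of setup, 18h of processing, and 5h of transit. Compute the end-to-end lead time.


Lead time = queue + setup + processing + transit
= 12 + 9 + 18 + 5
= 44 hours


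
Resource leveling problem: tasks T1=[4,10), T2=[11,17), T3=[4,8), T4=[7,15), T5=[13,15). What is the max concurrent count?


Check each time point for overlaps:
  t=7: 3 tasks active (T1, T3, T4)
Max concurrent = 3


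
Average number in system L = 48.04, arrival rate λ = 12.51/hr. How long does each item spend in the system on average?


Little's law: L = λW → W = L / λ
= 48.04 / 12.51
= 3.84 hours


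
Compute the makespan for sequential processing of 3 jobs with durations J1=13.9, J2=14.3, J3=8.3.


Sequential makespan: sum all processing times
= 13.9 + 14.3 + 8.3
= 36.5 time units


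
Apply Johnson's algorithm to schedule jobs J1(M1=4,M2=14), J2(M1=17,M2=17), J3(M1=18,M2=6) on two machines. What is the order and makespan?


Johnson's rule:
Group 1 (M1≤M2, sort by M1): ['J1', 'J2']
Group 2 (M1>M2, sort desc M2): ['J3']
Sequence: J1 → J2 → J3
Makespan calculation:
  J1: M1 done=4, M2 done=18
  J2: M1 done=21, M2 done=38
  J3: M1 done=39, M2 done=45
= Sequence: J1 → J2 → J3, Makespan: 45


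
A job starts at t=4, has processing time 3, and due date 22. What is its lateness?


Completion = 4 + 3 = 7
Lateness = C - d = 7 - 22
= -15


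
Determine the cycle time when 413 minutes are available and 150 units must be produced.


Cycle time = available time / demand
= 413 / 150
= 2.75 min/unit


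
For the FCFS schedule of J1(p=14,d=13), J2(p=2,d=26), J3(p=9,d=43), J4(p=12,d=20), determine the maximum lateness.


Lateness per job (L = C - d):
  J1: C=14, d=13, L=1
  J2: C=16, d=26, L=-10
  J3: C=25, d=43, L=-18
  J4: C=37, d=20, L=17
Lmax = max(1, -10, -18, 17)
= 17


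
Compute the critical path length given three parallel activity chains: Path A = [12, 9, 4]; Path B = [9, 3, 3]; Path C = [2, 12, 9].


Path A: 12 + 9 + 4 = 25
Path B: 9 + 3 + 3 = 15
Path C: 2 + 12 + 9 = 23
Critical path = longest = max(25, 15, 23)
= 25 (Path A)


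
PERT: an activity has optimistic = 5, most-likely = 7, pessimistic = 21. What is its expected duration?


te = (o + 4m + p) / 6
= (5 + 4×7 + 21) / 6
= (5 + 28 + 21) / 6
= 54 / 6
= 9.00


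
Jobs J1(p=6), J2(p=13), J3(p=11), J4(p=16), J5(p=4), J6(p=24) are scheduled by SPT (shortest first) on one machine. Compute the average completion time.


SPT order: J5 → J1 → J3 → J2 → J4 → J6
Completion times:
  J5: C=4
  J1: C=10
  J3: C=21
  J2: C=34
  J4: C=50
  J6: C=74
Sum = 193, n = 6
Mean flow = 193/6
= 32.17


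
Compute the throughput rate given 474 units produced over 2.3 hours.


Throughput = units / time
= 474 / 2.3
= 206.1 units/hour


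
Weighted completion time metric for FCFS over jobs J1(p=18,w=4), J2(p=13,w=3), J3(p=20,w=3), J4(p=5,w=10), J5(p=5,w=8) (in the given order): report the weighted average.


Completion times:
  J1: C=18, w×C=4×18=72
  J2: C=31, w×C=3×31=93
  J3: C=51, w×C=3×51=153
  J4: C=56, w×C=10×56=560
  J5: C=61, w×C=8×61=488
Sum w×C = 1366
Sum w = 28
Weighted avg = 1366/28
= 48.79


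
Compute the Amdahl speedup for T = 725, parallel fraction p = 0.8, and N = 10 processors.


Amdahl's law: T_p = T × ((1-p) + p/N)
= 725 × ((1-0.8) + 0.8/10)
= 725 × (0.20 + 0.0800)
= 725 × 0.2800
= 203.00
Speedup = 725/203.00
= 3.57×


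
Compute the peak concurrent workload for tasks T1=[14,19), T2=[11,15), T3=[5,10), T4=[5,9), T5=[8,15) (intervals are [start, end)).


Check each time point for overlaps:
  t=8: 3 tasks active (T3, T4, T5)
Max concurrent = 3


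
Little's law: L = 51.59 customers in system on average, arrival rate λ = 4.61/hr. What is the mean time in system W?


Little's law: L = λW → W = L / λ
= 51.59 / 4.61
= 11.19 hours


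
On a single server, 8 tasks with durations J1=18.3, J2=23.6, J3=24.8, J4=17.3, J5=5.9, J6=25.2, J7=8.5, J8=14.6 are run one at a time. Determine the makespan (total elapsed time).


Sequential makespan: sum all processing times
= 18.3 + 23.6 + 24.8 + 17.3 + 5.9 + 25.2 + 8.5 + 14.6
= 138.2 time units


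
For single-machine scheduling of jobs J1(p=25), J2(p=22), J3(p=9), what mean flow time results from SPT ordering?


SPT order: J3 → J2 → J1
Completion times:
  J3: C=9
  J2: C=31
  J1: C=56
Sum = 96, n = 3
Mean flow = 96/3
= 32.00


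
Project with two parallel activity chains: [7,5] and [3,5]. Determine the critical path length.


Path A: 7 + 5 = 12
Path B: 3 + 5 = 8
Critical path = longest = max(12, 8)
= 12 (Path A)


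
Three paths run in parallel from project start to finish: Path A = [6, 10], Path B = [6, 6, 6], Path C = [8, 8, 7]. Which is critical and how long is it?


Path A: 6 + 10 = 16
Path B: 6 + 6 + 6 = 18
Path C: 8 + 8 + 7 = 23
Critical path = longest = max(16, 18, 23)
= 23 (Path C)


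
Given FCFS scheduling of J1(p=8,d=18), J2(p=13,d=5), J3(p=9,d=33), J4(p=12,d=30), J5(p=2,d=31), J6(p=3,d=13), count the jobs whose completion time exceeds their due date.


Completion vs due date:
  J1: C=8, d=18 → on time
  J2: C=21, d=5 → TARDY
  J3: C=30, d=33 → on time
  J4: C=42, d=30 → TARDY
  J5: C=44, d=31 → TARDY
  J6: C=47, d=13 → TARDY
Tardy jobs: J2, J4, J5, J6
Count = 4


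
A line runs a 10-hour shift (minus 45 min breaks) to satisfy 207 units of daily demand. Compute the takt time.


Available = 10×60 - 45 = 555 min
Takt time = 555 / 207
= 2.68 min/unit


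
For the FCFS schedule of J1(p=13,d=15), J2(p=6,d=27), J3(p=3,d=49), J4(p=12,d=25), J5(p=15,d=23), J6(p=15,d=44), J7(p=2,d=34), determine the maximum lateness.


Lateness per job (L = C - d):
  J1: C=13, d=15, L=-2
  J2: C=19, d=27, L=-8
  J3: C=22, d=49, L=-27
  J4: C=34, d=25, L=9
  J5: C=49, d=23, L=26
  J6: C=64, d=44, L=20
  J7: C=66, d=34, L=32
Lmax = max(-2, -8, -27, 9, 26, 20, 32)
= 32


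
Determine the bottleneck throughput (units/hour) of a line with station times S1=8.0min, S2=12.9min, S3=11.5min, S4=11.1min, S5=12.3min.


Bottleneck = longest station time
Station times: [8.0, 12.9, 11.5, 11.1, 12.3]
Max = 12.9 min
Rate = 60 / 12.9
= 4.65 units/hour (bottleneck: 12.9min)


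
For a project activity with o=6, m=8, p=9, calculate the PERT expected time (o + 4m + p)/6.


te = (o + 4m + p) / 6
= (6 + 4×8 + 9) / 6
= (6 + 32 + 9) / 6
= 47 / 6
= 7.83


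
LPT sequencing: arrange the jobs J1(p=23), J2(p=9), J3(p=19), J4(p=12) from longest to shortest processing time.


LPT: sort by longest processing time first
  J1: p=23
  J3: p=19
  J4: p=12
  J2: p=9
Order: J1 → J3 → J4 → J2


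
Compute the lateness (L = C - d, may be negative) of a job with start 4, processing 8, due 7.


Completion = 4 + 8 = 12
Lateness = C - d = 12 - 7
= 5


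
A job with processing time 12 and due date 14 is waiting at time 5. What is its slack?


Slack = due - current_time - processing
= 14 - 5 - 12
= -3


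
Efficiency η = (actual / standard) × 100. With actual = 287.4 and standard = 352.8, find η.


Efficiency = (actual / standard) × 100
= (287.4 / 352.8) × 100
= 81.5%


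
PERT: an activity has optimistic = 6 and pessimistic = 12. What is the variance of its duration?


σ² = ((p - o) / 6)² = (p - o)² / 36
= (12 - 6)² / 36
= 6² / 36
= 36 / 36
= 1.0000


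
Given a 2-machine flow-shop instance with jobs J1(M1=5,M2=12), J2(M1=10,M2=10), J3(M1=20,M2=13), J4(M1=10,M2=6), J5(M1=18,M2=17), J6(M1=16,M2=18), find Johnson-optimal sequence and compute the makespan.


Johnson's rule:
Group 1 (M1≤M2, sort by M1): ['J1', 'J2', 'J6']
Group 2 (M1>M2, sort desc M2): ['J5', 'J3', 'J4']
Sequence: J1 → J2 → J6 → J5 → J3 → J4
Makespan calculation:
  J1: M1 done=5, M2 done=17
  J2: M1 done=15, M2 done=27
  J6: M1 done=31, M2 done=49
  J5: M1 done=49, M2 done=66
  J3: M1 done=69, M2 done=82
  J4: M1 done=79, M2 done=88
= Sequence: J1 → J2 → J6 → J5 → J3 → J4, Makespan: 88


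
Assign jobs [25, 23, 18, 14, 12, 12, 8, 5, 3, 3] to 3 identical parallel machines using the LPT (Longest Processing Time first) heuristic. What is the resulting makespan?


Jobs (LPT sorted): [25, 23, 18, 14, 12, 12, 8, 5, 3, 3]
Machines: 3
  J=25 → Machine 1 (load: 0+25=25)
  J=23 → Machine 2 (load: 0+23=23)
  J=18 → Machine 3 (load: 0+18=18)
  J=14 → Machine 3 (load: 18+14=32)
  J=12 → Machine 2 (load: 23+12=35)
  J=12 → Machine 1 (load: 25+12=37)
  J=8 → Machine 3 (load: 32+8=40)
  J=5 → Machine 2 (load: 35+5=40)
  J=3 → Machine 1 (load: 37+3=40)
  J=3 → Machine 1 (load: 40+3=43)
Machine loads: [43, 40, 40]
Makespan = max = 43 time units


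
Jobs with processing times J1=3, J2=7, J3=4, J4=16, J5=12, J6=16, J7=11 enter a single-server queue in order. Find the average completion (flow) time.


Completion times:
  J1: completes at 3
  J2: completes at 10
  J3: completes at 14
  J4: completes at 30
  J5: completes at 42
  J6: completes at 58
  J7: completes at 69
Sum = 226
Average = 226/7
= 32.29


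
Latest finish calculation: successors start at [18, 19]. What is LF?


LF = min of all successor start times
Successors start at: [18, 19]
LF = min(18, 19)
= 18


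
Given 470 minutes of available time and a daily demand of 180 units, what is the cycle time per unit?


Cycle time = available time / demand
= 470 / 180
= 2.61 min/unit
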